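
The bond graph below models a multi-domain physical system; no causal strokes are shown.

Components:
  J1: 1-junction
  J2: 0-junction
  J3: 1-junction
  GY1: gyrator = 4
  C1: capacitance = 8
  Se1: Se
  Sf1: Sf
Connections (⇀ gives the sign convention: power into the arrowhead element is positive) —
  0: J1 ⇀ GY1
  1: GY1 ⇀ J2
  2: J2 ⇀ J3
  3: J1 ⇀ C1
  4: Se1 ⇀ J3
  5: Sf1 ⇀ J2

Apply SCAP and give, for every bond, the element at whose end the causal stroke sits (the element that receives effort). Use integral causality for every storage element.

b4 →J3  (source Se1 imposes e)
b5 →Sf1  (Sf1 fixes flow; stroke at Sf1)
b2 →J2  (J3 needs exactly one f-in)
b1 →GY1  (J2: bond 2 brought effort, rest push out)
b0 →GY1  (GY1: gyrator matches bond 1)
b3 →J1  (common-f at J1 fixed by 0)

b0 stroke→GY1
b1 stroke→GY1
b2 stroke→J2
b3 stroke→J1
b4 stroke→J3
b5 stroke→Sf1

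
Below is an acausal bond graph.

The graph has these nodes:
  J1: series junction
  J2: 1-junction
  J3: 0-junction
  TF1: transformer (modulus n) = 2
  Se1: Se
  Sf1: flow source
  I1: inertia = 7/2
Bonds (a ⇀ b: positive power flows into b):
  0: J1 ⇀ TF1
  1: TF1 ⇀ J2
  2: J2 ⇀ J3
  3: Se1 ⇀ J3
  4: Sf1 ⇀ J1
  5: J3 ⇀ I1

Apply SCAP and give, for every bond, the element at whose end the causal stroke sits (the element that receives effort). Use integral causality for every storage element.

#3 →J3  (Se1 fixes effort; stroke away)
#4 →Sf1  (Sf1 fixes flow; stroke at Sf1)
#0 →J1  (J1: bond 4 brought flow, rest push out)
#2 →J2  (J3 effort already set via bond 3)
#5 →I1  (J3 effort already set via bond 3)
#1 →TF1  (TF1 one-in-one-out from 0)

b0 →J1
b1 →TF1
b2 →J2
b3 →J3
b4 →Sf1
b5 →I1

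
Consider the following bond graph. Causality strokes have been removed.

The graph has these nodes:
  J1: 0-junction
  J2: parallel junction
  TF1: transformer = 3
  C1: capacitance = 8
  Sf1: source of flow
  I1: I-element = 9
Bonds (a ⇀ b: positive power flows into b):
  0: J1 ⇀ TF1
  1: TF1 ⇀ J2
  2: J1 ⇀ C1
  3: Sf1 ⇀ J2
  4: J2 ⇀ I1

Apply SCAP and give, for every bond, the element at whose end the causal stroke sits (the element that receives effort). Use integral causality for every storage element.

β0 stroke at TF1
β1 stroke at J2
β2 stroke at J1
β3 stroke at Sf1
β4 stroke at I1

b3 |Sf1  (Sf1 (Sf) sets flow on bond)
b2 |J1  (C1: C, integral causality)
b0 |TF1  (J1 effort already set via bond 2)
b1 |J2  (TF TF1: opposite of bond 0)
b4 |I1  (common-e at J2 fixed by 1)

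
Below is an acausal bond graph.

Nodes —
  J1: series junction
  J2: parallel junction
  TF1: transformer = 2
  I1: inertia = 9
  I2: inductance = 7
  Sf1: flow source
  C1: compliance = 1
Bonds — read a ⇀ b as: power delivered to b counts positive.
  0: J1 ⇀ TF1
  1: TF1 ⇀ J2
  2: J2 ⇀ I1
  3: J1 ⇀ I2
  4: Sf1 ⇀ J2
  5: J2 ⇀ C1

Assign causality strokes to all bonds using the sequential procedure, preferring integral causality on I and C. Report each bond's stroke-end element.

β0 |J1
β1 |TF1
β2 |I1
β3 |I2
β4 |Sf1
β5 |J2

#4 stroke→Sf1  (Sf1 (Sf) sets flow on bond)
#2 stroke→I1  (prefer integral on I1)
#3 stroke→I2  (prefer integral on I2)
#0 stroke→J1  (J1: bond 3 brought flow, rest push out)
#1 stroke→TF1  (TF1: transformer flips bond 0)
#5 stroke→J2  (closing 0-jn rule on J2)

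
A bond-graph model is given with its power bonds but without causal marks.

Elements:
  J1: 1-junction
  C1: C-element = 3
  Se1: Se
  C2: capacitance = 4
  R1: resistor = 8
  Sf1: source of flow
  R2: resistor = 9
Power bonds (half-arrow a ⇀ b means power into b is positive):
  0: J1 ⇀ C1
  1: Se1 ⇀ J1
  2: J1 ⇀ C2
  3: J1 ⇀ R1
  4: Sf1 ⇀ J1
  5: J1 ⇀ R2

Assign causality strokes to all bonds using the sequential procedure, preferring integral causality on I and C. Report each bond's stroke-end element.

bond 1 stroke→J1  (Se1 fixes effort; stroke away)
bond 4 stroke→Sf1  (Sf1 (Sf) sets flow on bond)
bond 0 stroke→J1  (J1: bond 4 brought flow, rest push out)
bond 2 stroke→J1  (J1: bond 4 brought flow, rest push out)
bond 3 stroke→J1  (common-f at J1 fixed by 4)
bond 5 stroke→J1  (1-jn J1 has f-setter on 4)

b0 |J1
b1 |J1
b2 |J1
b3 |J1
b4 |Sf1
b5 |J1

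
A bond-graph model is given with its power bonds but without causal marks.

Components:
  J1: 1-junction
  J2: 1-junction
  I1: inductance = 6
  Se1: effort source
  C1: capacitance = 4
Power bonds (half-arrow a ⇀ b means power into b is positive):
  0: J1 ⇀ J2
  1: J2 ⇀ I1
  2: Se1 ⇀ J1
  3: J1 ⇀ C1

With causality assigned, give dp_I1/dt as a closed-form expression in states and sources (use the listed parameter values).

dp_I1/dt = E_Se1 - q_C1/4

#2 |J1  (Se1 (Se) sets effort on bond)
#1 |I1  (prefer integral on I1)
#0 |J2  (common-f at J2 fixed by 1)
#3 |J1  (J1: bond 0 brought flow, rest push out)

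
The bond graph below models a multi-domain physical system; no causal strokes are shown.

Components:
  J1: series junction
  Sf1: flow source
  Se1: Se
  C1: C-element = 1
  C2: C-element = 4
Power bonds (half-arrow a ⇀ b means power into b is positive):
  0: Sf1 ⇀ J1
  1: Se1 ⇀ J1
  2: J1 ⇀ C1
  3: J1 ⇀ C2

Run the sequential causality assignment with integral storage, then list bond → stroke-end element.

b0 |Sf1
b1 |J1
b2 |J1
b3 |J1

β0 |Sf1  (Sf1 (Sf) sets flow on bond)
β1 |J1  (Se1 fixes effort; stroke away)
β2 |J1  (common-f at J1 fixed by 0)
β3 |J1  (1-jn J1 has f-setter on 0)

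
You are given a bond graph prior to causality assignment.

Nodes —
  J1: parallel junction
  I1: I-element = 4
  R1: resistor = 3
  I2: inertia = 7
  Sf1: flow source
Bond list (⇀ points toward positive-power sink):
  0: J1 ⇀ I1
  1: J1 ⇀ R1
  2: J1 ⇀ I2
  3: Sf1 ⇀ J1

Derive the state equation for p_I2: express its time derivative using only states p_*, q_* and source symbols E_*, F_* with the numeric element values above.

dp_I2/dt = 3*F_Sf1 - 3*p_I1/4 - 3*p_I2/7

#3 →Sf1  (Sf1: flow source, stroke at near end)
#0 →I1  (I1 integral (f out))
#2 →I2  (prefer integral on I2)
#1 →J1  (closing 0-jn rule on J1)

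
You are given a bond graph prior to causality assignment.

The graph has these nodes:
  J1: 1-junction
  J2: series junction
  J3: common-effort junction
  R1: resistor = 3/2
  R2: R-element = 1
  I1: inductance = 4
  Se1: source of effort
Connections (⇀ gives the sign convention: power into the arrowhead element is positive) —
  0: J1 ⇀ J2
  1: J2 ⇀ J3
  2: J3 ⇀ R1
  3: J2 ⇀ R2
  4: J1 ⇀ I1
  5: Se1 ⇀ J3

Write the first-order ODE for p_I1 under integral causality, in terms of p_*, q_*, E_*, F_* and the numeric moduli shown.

b5 →J3  (Se1 fixes effort; stroke away)
b1 →J2  (0-jn J3 has e-setter on 5)
b2 →R1  (J3: bond 5 brought effort, rest push out)
b4 →I1  (I1: I, integral causality)
b0 →J1  (common-f at J1 fixed by 4)
b3 →J2  (J2 flow already set via bond 0)

dp_I1/dt = -E_Se1 - p_I1/4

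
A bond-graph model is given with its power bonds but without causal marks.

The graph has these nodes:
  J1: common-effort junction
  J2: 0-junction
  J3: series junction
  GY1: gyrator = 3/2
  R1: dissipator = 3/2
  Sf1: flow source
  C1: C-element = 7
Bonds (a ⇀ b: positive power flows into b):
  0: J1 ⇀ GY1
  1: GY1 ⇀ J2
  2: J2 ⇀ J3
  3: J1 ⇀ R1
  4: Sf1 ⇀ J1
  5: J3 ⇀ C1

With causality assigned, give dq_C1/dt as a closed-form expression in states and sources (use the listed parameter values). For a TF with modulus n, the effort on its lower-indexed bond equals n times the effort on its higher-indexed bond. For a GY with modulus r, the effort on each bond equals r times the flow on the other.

dq_C1/dt = F_Sf1 - 2*q_C1/21

β4 stroke→Sf1  (Sf1 (Sf) sets flow on bond)
β5 stroke→J3  (C1 integral (e out))
β2 stroke→J2  (J3 needs exactly one f-in)
β1 stroke→GY1  (J2: bond 2 brought effort, rest push out)
β0 stroke→GY1  (GY1 both-in/both-out from 1)
β3 stroke→J1  (only one effort-in slot at J1)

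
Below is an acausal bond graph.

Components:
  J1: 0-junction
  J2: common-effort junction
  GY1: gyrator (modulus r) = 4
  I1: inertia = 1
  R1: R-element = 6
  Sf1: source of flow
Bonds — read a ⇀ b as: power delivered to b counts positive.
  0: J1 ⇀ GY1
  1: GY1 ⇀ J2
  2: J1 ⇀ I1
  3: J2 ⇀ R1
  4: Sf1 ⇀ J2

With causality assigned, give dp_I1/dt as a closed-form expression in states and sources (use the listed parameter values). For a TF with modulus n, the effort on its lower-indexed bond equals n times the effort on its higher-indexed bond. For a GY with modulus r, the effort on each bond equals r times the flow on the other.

dp_I1/dt = -4*F_Sf1 - 8*p_I1/3

bond 4 →Sf1  (Sf1 (Sf) sets flow on bond)
bond 2 →I1  (I1: I, integral causality)
bond 0 →J1  (J1: last free bond brings effort in)
bond 1 →J2  (GY1 both-in/both-out from 0)
bond 3 →R1  (J2: bond 1 brought effort, rest push out)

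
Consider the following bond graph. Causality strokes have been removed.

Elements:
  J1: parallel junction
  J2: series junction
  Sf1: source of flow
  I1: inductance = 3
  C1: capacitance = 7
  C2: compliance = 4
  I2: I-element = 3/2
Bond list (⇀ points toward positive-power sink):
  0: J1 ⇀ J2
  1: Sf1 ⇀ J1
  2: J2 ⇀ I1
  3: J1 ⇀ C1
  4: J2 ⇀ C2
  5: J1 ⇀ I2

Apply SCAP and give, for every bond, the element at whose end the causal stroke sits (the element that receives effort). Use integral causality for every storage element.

bond 0 →J2
bond 1 →Sf1
bond 2 →I1
bond 3 →J1
bond 4 →J2
bond 5 →I2

#1 stroke→Sf1  (Sf1: flow source, stroke at near end)
#2 stroke→I1  (I1: I, integral causality)
#0 stroke→J2  (J2 flow already set via bond 2)
#4 stroke→J2  (common-f at J2 fixed by 2)
#3 stroke→J1  (C1 outputs effort q/C1)
#5 stroke→I2  (J1: bond 3 brought effort, rest push out)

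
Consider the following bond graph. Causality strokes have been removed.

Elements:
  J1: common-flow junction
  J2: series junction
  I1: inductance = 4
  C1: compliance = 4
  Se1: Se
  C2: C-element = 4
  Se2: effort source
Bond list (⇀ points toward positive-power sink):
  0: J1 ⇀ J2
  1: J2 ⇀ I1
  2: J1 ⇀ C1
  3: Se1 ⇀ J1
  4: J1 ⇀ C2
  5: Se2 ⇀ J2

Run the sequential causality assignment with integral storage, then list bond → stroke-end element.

b0 →J2
b1 →I1
b2 →J1
b3 →J1
b4 →J1
b5 →J2

b3 stroke→J1  (Se1 (Se) sets effort on bond)
b5 stroke→J2  (Se2 (Se) sets effort on bond)
b1 stroke→I1  (I1 integral (f out))
b0 stroke→J2  (1-jn J2 has f-setter on 1)
b2 stroke→J1  (J1: bond 0 brought flow, rest push out)
b4 stroke→J1  (1-jn J1 has f-setter on 0)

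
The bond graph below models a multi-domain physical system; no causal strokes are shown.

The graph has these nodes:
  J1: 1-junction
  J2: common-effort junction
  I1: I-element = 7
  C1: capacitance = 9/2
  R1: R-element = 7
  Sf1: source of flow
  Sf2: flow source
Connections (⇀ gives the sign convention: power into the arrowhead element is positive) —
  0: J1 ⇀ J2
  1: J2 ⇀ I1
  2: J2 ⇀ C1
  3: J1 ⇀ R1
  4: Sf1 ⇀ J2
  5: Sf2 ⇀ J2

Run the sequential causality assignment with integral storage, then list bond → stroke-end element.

b4 stroke→Sf1  (Sf1: flow source, stroke at near end)
b5 stroke→Sf2  (Sf2 (Sf) sets flow on bond)
b1 stroke→I1  (I1 outputs flow p/I1)
b2 stroke→J2  (prefer integral on C1)
b0 stroke→J1  (0-jn J2 has e-setter on 2)
b3 stroke→R1  (closing 1-jn rule on J1)

#0 stroke at J1
#1 stroke at I1
#2 stroke at J2
#3 stroke at R1
#4 stroke at Sf1
#5 stroke at Sf2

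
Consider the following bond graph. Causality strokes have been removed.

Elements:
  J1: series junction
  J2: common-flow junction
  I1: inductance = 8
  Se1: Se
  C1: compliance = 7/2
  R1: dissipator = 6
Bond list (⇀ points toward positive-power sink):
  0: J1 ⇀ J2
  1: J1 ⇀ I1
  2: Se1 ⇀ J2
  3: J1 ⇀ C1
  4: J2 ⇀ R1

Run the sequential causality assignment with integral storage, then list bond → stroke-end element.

bond 2 |J2  (source Se1 imposes e)
bond 1 |I1  (I1 outputs flow p/I1)
bond 0 |J1  (J1 flow already set via bond 1)
bond 3 |J1  (common-f at J1 fixed by 1)
bond 4 |J2  (common-f at J2 fixed by 0)

bond 0 |J1
bond 1 |I1
bond 2 |J2
bond 3 |J1
bond 4 |J2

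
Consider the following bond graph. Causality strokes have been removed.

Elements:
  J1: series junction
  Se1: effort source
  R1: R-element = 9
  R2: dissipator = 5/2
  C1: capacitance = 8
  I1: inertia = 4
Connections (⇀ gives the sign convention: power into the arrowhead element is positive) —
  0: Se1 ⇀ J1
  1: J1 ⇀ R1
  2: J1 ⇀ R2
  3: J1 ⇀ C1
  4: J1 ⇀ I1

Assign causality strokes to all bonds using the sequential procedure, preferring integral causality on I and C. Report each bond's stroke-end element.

b0 stroke→J1
b1 stroke→J1
b2 stroke→J1
b3 stroke→J1
b4 stroke→I1

#0 →J1  (Se1 (Se) sets effort on bond)
#3 →J1  (C1: C, integral causality)
#4 →I1  (I1 outputs flow p/I1)
#1 →J1  (1-jn J1 has f-setter on 4)
#2 →J1  (J1: bond 4 brought flow, rest push out)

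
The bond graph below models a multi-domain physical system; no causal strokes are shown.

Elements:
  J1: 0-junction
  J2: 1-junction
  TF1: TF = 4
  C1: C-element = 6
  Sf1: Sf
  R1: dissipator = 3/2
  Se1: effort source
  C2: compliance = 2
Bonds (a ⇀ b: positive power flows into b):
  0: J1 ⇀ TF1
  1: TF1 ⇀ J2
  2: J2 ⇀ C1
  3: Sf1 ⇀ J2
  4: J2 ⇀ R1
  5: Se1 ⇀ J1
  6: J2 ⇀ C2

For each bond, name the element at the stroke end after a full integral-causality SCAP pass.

#3 stroke→Sf1  (Sf1: flow source, stroke at near end)
#5 stroke→J1  (Se1: effort source, stroke at far end)
#0 stroke→TF1  (common-e at J1 fixed by 5)
#1 stroke→J2  (common-f at J2 fixed by 3)
#2 stroke→J2  (J2: bond 3 brought flow, rest push out)
#4 stroke→J2  (common-f at J2 fixed by 3)
#6 stroke→J2  (1-jn J2 has f-setter on 3)

β0 →TF1
β1 →J2
β2 →J2
β3 →Sf1
β4 →J2
β5 →J1
β6 →J2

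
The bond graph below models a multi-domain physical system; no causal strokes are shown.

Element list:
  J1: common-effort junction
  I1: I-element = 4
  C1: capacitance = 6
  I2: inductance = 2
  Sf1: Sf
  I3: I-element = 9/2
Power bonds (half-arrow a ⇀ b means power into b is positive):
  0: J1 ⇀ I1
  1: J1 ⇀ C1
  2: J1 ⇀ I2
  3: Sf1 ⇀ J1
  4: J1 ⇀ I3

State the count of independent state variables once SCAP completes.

4  (C1, I1, I2, I3 all integral)

#3 stroke at Sf1  (Sf1: flow source, stroke at near end)
#0 stroke at I1  (I1 integral (f out))
#1 stroke at J1  (prefer integral on C1)
#2 stroke at I2  (J1: bond 1 brought effort, rest push out)
#4 stroke at I3  (J1: bond 1 brought effort, rest push out)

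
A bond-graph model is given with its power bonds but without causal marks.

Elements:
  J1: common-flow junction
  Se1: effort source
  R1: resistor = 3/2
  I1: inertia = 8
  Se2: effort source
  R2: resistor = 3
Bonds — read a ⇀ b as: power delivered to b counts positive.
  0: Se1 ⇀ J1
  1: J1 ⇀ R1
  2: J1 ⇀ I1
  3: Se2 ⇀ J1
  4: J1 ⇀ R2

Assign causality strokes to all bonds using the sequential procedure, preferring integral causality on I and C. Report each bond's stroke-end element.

b0 stroke at J1  (Se1: effort source, stroke at far end)
b3 stroke at J1  (Se2 fixes effort; stroke away)
b2 stroke at I1  (I1 outputs flow p/I1)
b1 stroke at J1  (J1: bond 2 brought flow, rest push out)
b4 stroke at J1  (common-f at J1 fixed by 2)

#0 →J1
#1 →J1
#2 →I1
#3 →J1
#4 →J1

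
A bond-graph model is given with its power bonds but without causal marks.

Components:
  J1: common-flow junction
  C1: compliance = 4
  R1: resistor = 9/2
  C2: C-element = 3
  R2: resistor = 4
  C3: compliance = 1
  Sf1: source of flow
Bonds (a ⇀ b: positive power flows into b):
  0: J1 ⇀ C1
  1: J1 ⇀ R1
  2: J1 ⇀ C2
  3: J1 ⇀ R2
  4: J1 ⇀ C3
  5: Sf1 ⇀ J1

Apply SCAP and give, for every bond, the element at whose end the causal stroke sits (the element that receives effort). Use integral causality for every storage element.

β5 stroke at Sf1  (Sf1 fixes flow; stroke at Sf1)
β0 stroke at J1  (1-jn J1 has f-setter on 5)
β1 stroke at J1  (common-f at J1 fixed by 5)
β2 stroke at J1  (common-f at J1 fixed by 5)
β3 stroke at J1  (common-f at J1 fixed by 5)
β4 stroke at J1  (1-jn J1 has f-setter on 5)

bond 0 →J1
bond 1 →J1
bond 2 →J1
bond 3 →J1
bond 4 →J1
bond 5 →Sf1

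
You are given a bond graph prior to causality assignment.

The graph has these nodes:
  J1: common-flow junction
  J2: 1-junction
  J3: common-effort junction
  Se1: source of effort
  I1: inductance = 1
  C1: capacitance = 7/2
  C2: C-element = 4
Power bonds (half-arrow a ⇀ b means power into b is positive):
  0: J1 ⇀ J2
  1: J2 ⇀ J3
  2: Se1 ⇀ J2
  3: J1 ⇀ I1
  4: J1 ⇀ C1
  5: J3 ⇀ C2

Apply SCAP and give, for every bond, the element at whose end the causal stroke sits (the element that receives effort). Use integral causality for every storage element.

bond 0 →J1
bond 1 →J2
bond 2 →J2
bond 3 →I1
bond 4 →J1
bond 5 →J3

bond 2 stroke at J2  (source Se1 imposes e)
bond 3 stroke at I1  (I1 integral (f out))
bond 0 stroke at J1  (J1 flow already set via bond 3)
bond 4 stroke at J1  (J1 flow already set via bond 3)
bond 1 stroke at J2  (1-jn J2 has f-setter on 0)
bond 5 stroke at J3  (closing 0-jn rule on J3)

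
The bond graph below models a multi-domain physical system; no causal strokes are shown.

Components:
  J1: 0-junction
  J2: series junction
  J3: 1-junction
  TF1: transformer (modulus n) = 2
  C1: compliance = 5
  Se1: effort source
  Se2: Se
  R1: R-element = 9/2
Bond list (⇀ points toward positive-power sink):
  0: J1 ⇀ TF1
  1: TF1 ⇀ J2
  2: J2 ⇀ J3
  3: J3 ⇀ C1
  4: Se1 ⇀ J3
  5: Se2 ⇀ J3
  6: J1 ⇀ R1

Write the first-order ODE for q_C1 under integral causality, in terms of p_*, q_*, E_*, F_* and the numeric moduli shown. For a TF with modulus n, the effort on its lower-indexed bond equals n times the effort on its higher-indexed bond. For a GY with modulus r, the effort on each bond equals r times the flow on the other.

β4 |J3  (Se1 (Se) sets effort on bond)
β5 |J3  (Se2 (Se) sets effort on bond)
β3 |J3  (C1: C, integral causality)
β2 |J2  (J3 needs exactly one f-in)
β1 |TF1  (J2: last free bond brings flow in)
β0 |J1  (TF1 one-in-one-out from 1)
β6 |R1  (0-jn J1 has e-setter on 0)

dq_C1/dt = 8*E_Se1/9 + 8*E_Se2/9 - 8*q_C1/45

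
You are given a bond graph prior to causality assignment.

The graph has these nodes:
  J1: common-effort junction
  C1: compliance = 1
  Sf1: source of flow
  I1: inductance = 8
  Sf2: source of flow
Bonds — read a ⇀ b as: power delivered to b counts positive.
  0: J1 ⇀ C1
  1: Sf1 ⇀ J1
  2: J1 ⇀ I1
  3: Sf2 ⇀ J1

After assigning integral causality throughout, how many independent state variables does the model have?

b1 stroke→Sf1  (source Sf1 imposes f)
b3 stroke→Sf2  (Sf2 fixes flow; stroke at Sf2)
b0 stroke→J1  (C1 integral (e out))
b2 stroke→I1  (0-jn J1 has e-setter on 0)

2  (C1, I1 all integral)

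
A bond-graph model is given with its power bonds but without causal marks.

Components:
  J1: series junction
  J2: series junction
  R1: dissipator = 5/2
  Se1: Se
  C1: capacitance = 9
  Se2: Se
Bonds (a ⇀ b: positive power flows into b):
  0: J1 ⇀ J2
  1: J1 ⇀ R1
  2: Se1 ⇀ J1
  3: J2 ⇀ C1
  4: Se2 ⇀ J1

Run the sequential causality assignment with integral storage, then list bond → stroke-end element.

b0 stroke at J1
b1 stroke at R1
b2 stroke at J1
b3 stroke at J2
b4 stroke at J1

β2 stroke at J1  (Se1 fixes effort; stroke away)
β4 stroke at J1  (Se2: effort source, stroke at far end)
β3 stroke at J2  (prefer integral on C1)
β0 stroke at J1  (closing 1-jn rule on J2)
β1 stroke at R1  (J1 needs exactly one f-in)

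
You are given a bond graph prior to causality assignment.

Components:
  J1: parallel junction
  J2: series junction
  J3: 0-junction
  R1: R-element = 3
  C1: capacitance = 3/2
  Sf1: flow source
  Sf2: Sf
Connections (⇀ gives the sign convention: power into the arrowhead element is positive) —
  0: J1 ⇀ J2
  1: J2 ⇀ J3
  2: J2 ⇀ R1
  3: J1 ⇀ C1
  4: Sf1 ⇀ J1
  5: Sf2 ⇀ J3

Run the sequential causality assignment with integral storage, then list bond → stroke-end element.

#0 stroke at J2
#1 stroke at J3
#2 stroke at J2
#3 stroke at J1
#4 stroke at Sf1
#5 stroke at Sf2

b4 stroke at Sf1  (Sf1 (Sf) sets flow on bond)
b5 stroke at Sf2  (source Sf2 imposes f)
b1 stroke at J3  (closing 0-jn rule on J3)
b0 stroke at J2  (common-f at J2 fixed by 1)
b2 stroke at J2  (J2: bond 1 brought flow, rest push out)
b3 stroke at J1  (J1: last free bond brings effort in)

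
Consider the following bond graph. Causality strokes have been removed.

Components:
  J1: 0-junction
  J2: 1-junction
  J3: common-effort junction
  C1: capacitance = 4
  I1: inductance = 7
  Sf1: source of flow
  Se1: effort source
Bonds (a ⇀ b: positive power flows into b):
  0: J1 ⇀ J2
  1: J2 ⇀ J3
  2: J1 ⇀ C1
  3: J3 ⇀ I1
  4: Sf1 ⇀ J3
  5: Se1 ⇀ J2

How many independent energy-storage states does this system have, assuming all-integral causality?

β4 →Sf1  (Sf1 fixes flow; stroke at Sf1)
β5 →J2  (Se1: effort source, stroke at far end)
β2 →J1  (C1 integral (e out))
β0 →J2  (common-e at J1 fixed by 2)
β1 →J3  (closing 1-jn rule on J2)
β3 →I1  (J3 effort already set via bond 1)

2  (C1, I1 all integral)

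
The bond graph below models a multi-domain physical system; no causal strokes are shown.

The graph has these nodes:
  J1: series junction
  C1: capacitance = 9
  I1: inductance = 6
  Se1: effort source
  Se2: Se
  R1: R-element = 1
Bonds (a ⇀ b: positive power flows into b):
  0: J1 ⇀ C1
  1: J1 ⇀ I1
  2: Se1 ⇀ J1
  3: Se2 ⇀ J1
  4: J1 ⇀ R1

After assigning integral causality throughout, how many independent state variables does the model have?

b2 |J1  (Se1: effort source, stroke at far end)
b3 |J1  (Se2 (Se) sets effort on bond)
b0 |J1  (C1 outputs effort q/C1)
b1 |I1  (prefer integral on I1)
b4 |J1  (J1: bond 1 brought flow, rest push out)

2  (C1, I1 all integral)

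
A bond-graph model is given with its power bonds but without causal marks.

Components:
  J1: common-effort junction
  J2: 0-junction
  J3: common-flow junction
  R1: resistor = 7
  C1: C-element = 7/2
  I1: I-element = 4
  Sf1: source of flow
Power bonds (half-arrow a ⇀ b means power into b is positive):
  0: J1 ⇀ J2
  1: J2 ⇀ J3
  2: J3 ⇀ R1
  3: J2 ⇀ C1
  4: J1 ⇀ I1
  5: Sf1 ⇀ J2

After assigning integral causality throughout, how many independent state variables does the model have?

b5 →Sf1  (Sf1: flow source, stroke at near end)
b3 →J2  (C1: C, integral causality)
b0 →J1  (common-e at J2 fixed by 3)
b1 →J3  (J2 effort already set via bond 3)
b2 →R1  (only one flow-in slot at J3)
b4 →I1  (0-jn J1 has e-setter on 0)

2  (C1, I1 all integral)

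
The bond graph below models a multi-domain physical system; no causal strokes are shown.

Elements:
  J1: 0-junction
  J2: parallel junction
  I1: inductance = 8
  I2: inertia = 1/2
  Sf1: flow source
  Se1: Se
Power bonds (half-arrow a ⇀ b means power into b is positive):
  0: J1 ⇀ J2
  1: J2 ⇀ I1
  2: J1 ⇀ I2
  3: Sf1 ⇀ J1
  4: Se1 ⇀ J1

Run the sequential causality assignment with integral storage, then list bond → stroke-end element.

#0 stroke→J2
#1 stroke→I1
#2 stroke→I2
#3 stroke→Sf1
#4 stroke→J1

b3 stroke at Sf1  (Sf1: flow source, stroke at near end)
b4 stroke at J1  (source Se1 imposes e)
b0 stroke at J2  (0-jn J1 has e-setter on 4)
b2 stroke at I2  (J1 effort already set via bond 4)
b1 stroke at I1  (common-e at J2 fixed by 0)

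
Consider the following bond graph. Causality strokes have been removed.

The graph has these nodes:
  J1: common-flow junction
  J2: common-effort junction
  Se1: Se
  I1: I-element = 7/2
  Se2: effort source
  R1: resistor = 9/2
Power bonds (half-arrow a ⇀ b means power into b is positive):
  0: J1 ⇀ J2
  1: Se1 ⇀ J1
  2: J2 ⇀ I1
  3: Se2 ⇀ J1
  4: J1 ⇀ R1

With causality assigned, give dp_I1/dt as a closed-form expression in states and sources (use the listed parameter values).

dp_I1/dt = E_Se1 + E_Se2 - 9*p_I1/7

β1 |J1  (Se1 (Se) sets effort on bond)
β3 |J1  (source Se2 imposes e)
β2 |I1  (prefer integral on I1)
β0 |J2  (only one effort-in slot at J2)
β4 |J1  (J1 flow already set via bond 0)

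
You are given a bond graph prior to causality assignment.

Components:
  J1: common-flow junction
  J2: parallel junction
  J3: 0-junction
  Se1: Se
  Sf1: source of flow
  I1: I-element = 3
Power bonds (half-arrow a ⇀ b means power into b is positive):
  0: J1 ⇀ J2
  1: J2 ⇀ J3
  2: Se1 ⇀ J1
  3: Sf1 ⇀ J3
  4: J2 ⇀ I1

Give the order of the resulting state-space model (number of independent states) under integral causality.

β2 stroke at J1  (source Se1 imposes e)
β3 stroke at Sf1  (Sf1 (Sf) sets flow on bond)
β0 stroke at J2  (closing 1-jn rule on J1)
β1 stroke at J3  (J2: bond 0 brought effort, rest push out)
β4 stroke at I1  (0-jn J2 has e-setter on 0)

1  (I1 all integral)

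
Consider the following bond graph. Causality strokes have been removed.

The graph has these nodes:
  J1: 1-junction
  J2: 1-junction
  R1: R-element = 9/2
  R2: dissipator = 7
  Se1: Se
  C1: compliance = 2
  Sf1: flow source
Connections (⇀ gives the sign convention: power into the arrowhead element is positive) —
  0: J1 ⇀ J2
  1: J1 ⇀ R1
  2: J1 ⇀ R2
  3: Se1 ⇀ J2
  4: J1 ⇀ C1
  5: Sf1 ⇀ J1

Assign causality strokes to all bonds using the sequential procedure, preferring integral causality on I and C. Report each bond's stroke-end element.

b3 stroke→J2  (Se1: effort source, stroke at far end)
b5 stroke→Sf1  (Sf1: flow source, stroke at near end)
b0 stroke→J1  (common-f at J1 fixed by 5)
b1 stroke→J1  (J1: bond 5 brought flow, rest push out)
b2 stroke→J1  (J1 flow already set via bond 5)
b4 stroke→J1  (1-jn J1 has f-setter on 5)

β0 →J1
β1 →J1
β2 →J1
β3 →J2
β4 →J1
β5 →Sf1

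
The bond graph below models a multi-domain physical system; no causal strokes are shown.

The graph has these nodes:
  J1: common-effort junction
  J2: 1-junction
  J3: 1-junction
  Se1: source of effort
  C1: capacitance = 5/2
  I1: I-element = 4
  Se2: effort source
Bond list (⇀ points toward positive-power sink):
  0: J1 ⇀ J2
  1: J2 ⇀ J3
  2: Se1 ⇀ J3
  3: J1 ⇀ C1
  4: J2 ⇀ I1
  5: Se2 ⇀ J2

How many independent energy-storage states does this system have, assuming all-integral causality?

2  (C1, I1 all integral)

#2 →J3  (Se1 fixes effort; stroke away)
#5 →J2  (source Se2 imposes e)
#1 →J2  (J3 needs exactly one f-in)
#3 →J1  (C1 integral (e out))
#0 →J2  (common-e at J1 fixed by 3)
#4 →I1  (only one flow-in slot at J2)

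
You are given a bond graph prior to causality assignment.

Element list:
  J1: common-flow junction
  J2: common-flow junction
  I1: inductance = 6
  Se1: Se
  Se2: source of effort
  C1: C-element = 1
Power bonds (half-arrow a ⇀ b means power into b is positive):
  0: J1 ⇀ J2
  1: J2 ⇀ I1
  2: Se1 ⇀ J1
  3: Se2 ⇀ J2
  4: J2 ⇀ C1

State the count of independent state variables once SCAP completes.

β2 |J1  (source Se1 imposes e)
β3 |J2  (Se2 fixes effort; stroke away)
β0 |J2  (closing 1-jn rule on J1)
β1 |I1  (I1 outputs flow p/I1)
β4 |J2  (1-jn J2 has f-setter on 1)

2  (C1, I1 all integral)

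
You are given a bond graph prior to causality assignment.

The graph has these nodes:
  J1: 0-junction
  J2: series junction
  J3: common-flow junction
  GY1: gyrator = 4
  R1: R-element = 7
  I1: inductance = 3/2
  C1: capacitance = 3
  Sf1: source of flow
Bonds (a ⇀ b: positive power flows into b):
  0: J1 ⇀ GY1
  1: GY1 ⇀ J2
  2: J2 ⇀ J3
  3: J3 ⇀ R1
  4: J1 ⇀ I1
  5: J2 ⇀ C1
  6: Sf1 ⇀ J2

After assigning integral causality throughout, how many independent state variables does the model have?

β6 stroke→Sf1  (Sf1 fixes flow; stroke at Sf1)
β1 stroke→J2  (1-jn J2 has f-setter on 6)
β2 stroke→J2  (J2 flow already set via bond 6)
β5 stroke→J2  (common-f at J2 fixed by 6)
β3 stroke→J3  (J3 flow already set via bond 2)
β0 stroke→J1  (GY1: gyrator matches bond 1)
β4 stroke→I1  (common-e at J1 fixed by 0)

2  (C1, I1 all integral)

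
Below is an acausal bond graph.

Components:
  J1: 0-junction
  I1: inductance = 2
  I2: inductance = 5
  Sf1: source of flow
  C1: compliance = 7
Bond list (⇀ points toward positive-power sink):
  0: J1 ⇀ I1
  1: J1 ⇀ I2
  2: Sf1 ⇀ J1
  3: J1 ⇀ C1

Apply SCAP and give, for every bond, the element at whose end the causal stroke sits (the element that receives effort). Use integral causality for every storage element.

b0 →I1
b1 →I2
b2 →Sf1
b3 →J1

bond 2 stroke at Sf1  (source Sf1 imposes f)
bond 0 stroke at I1  (I1 outputs flow p/I1)
bond 1 stroke at I2  (prefer integral on I2)
bond 3 stroke at J1  (J1: last free bond brings effort in)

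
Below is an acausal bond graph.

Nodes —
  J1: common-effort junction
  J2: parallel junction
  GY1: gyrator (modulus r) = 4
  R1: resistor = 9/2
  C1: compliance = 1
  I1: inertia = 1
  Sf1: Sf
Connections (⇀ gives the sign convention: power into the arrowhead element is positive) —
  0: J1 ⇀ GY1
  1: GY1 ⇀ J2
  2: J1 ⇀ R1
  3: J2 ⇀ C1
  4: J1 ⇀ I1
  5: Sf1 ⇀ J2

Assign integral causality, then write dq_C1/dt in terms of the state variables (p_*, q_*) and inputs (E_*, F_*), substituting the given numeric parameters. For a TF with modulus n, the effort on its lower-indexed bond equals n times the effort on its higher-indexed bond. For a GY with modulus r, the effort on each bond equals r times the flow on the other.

dq_C1/dt = F_Sf1 - 9*p_I1/8 - 9*q_C1/32

b5 |Sf1  (Sf1 (Sf) sets flow on bond)
b3 |J2  (prefer integral on C1)
b1 |GY1  (common-e at J2 fixed by 3)
b0 |GY1  (GY1: gyrator matches bond 1)
b4 |I1  (I1 integral (f out))
b2 |J1  (J1: last free bond brings effort in)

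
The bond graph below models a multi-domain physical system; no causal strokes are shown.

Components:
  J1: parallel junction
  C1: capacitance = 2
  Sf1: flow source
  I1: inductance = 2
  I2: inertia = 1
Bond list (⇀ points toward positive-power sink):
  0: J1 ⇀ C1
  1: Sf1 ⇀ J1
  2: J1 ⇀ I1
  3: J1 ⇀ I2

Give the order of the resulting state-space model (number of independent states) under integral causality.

b1 stroke→Sf1  (Sf1 (Sf) sets flow on bond)
b0 stroke→J1  (C1 integral (e out))
b2 stroke→I1  (J1: bond 0 brought effort, rest push out)
b3 stroke→I2  (J1: bond 0 brought effort, rest push out)

3  (C1, I1, I2 all integral)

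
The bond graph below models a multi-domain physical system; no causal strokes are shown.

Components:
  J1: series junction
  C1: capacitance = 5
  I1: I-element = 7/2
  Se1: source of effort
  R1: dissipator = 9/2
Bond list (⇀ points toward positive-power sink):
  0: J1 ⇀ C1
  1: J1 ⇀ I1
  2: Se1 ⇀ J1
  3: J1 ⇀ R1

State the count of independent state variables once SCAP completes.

2  (C1, I1 all integral)

bond 2 |J1  (Se1: effort source, stroke at far end)
bond 0 |J1  (C1 integral (e out))
bond 1 |I1  (I1 integral (f out))
bond 3 |J1  (J1 flow already set via bond 1)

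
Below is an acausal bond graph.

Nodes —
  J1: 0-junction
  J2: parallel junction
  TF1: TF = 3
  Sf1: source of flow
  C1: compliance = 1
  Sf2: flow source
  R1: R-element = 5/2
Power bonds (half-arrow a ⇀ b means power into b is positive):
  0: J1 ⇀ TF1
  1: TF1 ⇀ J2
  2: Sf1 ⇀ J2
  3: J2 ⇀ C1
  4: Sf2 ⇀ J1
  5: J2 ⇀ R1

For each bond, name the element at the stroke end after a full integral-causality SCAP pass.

#2 stroke at Sf1  (source Sf1 imposes f)
#4 stroke at Sf2  (Sf2 (Sf) sets flow on bond)
#0 stroke at J1  (J1 needs exactly one e-in)
#1 stroke at TF1  (TF1: transformer flips bond 0)
#3 stroke at J2  (C1 outputs effort q/C1)
#5 stroke at R1  (J2: bond 3 brought effort, rest push out)

β0 stroke at J1
β1 stroke at TF1
β2 stroke at Sf1
β3 stroke at J2
β4 stroke at Sf2
β5 stroke at R1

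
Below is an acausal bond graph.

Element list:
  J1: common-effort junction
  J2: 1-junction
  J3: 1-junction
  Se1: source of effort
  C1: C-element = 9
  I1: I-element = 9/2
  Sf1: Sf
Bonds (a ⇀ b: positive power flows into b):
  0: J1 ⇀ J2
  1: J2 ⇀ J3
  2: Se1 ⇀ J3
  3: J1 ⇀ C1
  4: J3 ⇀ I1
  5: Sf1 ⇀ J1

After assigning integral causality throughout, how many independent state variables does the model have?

2  (C1, I1 all integral)

β2 stroke→J3  (Se1 (Se) sets effort on bond)
β5 stroke→Sf1  (Sf1 (Sf) sets flow on bond)
β3 stroke→J1  (prefer integral on C1)
β0 stroke→J2  (0-jn J1 has e-setter on 3)
β1 stroke→J3  (only one flow-in slot at J2)
β4 stroke→I1  (only one flow-in slot at J3)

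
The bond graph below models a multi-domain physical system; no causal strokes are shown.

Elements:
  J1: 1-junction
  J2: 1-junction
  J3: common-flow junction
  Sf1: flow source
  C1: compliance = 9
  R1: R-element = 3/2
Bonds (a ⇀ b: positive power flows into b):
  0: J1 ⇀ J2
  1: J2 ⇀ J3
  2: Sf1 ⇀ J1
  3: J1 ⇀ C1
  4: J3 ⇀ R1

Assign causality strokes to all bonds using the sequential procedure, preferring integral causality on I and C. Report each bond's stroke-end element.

β2 stroke→Sf1  (Sf1 (Sf) sets flow on bond)
β0 stroke→J1  (J1: bond 2 brought flow, rest push out)
β3 stroke→J1  (J1: bond 2 brought flow, rest push out)
β1 stroke→J2  (J2: bond 0 brought flow, rest push out)
β4 stroke→J3  (J3 flow already set via bond 1)

b0 stroke→J1
b1 stroke→J2
b2 stroke→Sf1
b3 stroke→J1
b4 stroke→J3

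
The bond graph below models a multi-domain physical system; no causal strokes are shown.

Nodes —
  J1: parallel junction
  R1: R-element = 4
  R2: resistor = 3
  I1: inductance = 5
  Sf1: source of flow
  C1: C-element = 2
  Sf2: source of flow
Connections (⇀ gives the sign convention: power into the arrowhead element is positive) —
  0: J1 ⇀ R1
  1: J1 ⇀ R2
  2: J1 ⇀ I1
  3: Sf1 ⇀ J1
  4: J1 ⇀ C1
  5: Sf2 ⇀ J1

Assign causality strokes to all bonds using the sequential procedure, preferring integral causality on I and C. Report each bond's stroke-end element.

b3 stroke→Sf1  (source Sf1 imposes f)
b5 stroke→Sf2  (Sf2: flow source, stroke at near end)
b2 stroke→I1  (prefer integral on I1)
b4 stroke→J1  (C1: C, integral causality)
b0 stroke→R1  (0-jn J1 has e-setter on 4)
b1 stroke→R2  (0-jn J1 has e-setter on 4)

bond 0 |R1
bond 1 |R2
bond 2 |I1
bond 3 |Sf1
bond 4 |J1
bond 5 |Sf2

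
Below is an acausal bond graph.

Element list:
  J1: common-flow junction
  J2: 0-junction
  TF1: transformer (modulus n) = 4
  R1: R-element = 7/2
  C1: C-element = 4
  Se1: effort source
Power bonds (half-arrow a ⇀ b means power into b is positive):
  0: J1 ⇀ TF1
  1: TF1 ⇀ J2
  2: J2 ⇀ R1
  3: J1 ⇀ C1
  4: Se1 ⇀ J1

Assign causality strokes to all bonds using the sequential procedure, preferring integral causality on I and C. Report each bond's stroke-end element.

β0 →TF1
β1 →J2
β2 →R1
β3 →J1
β4 →J1

#4 →J1  (source Se1 imposes e)
#3 →J1  (C1 outputs effort q/C1)
#0 →TF1  (only one flow-in slot at J1)
#1 →J2  (TF TF1: opposite of bond 0)
#2 →R1  (J2 effort already set via bond 1)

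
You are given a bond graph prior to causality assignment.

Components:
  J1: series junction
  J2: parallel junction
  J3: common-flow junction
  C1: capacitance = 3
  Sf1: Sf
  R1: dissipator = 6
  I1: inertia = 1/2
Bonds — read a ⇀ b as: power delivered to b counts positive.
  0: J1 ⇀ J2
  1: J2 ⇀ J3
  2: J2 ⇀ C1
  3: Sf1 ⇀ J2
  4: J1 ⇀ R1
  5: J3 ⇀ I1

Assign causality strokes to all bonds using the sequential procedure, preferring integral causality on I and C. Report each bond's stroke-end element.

bond 3 |Sf1  (source Sf1 imposes f)
bond 2 |J2  (C1 integral (e out))
bond 0 |J1  (common-e at J2 fixed by 2)
bond 1 |J3  (common-e at J2 fixed by 2)
bond 5 |I1  (only one flow-in slot at J3)
bond 4 |R1  (closing 1-jn rule on J1)

β0 →J1
β1 →J3
β2 →J2
β3 →Sf1
β4 →R1
β5 →I1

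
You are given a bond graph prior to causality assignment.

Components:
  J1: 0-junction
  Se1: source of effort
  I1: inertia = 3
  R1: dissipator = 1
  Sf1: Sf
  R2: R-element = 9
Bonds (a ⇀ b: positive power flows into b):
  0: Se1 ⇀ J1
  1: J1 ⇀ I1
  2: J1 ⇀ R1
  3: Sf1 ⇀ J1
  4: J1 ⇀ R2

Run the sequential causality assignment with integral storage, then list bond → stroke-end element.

b0 stroke→J1  (Se1 fixes effort; stroke away)
b3 stroke→Sf1  (Sf1: flow source, stroke at near end)
b1 stroke→I1  (J1: bond 0 brought effort, rest push out)
b2 stroke→R1  (J1: bond 0 brought effort, rest push out)
b4 stroke→R2  (J1 effort already set via bond 0)

bond 0 stroke→J1
bond 1 stroke→I1
bond 2 stroke→R1
bond 3 stroke→Sf1
bond 4 stroke→R2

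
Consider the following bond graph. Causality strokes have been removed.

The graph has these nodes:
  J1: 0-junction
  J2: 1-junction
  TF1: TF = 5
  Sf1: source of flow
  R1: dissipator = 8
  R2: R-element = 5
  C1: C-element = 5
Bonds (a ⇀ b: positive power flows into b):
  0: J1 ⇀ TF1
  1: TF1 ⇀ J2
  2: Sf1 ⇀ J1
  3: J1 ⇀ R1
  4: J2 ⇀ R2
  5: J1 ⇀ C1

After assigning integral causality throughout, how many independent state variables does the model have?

β2 |Sf1  (Sf1 (Sf) sets flow on bond)
β5 |J1  (C1 integral (e out))
β0 |TF1  (J1: bond 5 brought effort, rest push out)
β3 |R1  (J1: bond 5 brought effort, rest push out)
β1 |J2  (TF1: transformer flips bond 0)
β4 |R2  (J2 needs exactly one f-in)

1  (C1 all integral)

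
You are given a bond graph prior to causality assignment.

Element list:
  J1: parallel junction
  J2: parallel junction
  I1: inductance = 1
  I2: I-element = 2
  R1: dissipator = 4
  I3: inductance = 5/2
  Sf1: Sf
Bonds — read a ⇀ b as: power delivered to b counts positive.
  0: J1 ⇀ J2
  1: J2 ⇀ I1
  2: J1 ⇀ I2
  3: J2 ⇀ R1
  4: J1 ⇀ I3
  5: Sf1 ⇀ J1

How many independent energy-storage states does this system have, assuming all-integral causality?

#5 stroke at Sf1  (Sf1 fixes flow; stroke at Sf1)
#1 stroke at I1  (I1: I, integral causality)
#2 stroke at I2  (prefer integral on I2)
#4 stroke at I3  (I3 outputs flow p/I3)
#0 stroke at J1  (closing 0-jn rule on J1)
#3 stroke at J2  (only one effort-in slot at J2)

3  (I1, I2, I3 all integral)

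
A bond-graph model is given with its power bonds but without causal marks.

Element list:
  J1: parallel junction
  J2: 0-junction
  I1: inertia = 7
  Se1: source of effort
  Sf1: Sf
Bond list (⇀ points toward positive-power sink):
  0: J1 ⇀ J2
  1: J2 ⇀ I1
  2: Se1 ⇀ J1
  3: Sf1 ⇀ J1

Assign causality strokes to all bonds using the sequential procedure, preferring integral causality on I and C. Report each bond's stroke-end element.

bond 0 stroke→J2
bond 1 stroke→I1
bond 2 stroke→J1
bond 3 stroke→Sf1

bond 2 stroke at J1  (Se1 (Se) sets effort on bond)
bond 3 stroke at Sf1  (Sf1 (Sf) sets flow on bond)
bond 0 stroke at J2  (0-jn J1 has e-setter on 2)
bond 1 stroke at I1  (J2 effort already set via bond 0)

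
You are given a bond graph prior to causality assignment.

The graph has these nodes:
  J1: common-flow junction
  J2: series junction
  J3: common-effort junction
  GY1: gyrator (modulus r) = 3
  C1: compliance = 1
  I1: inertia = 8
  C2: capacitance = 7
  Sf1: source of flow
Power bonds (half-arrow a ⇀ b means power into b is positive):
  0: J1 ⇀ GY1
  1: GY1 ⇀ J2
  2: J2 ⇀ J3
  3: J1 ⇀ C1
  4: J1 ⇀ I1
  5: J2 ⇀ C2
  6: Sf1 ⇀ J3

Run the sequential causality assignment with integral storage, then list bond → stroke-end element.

#0 stroke at J1
#1 stroke at J2
#2 stroke at J3
#3 stroke at J1
#4 stroke at I1
#5 stroke at J2
#6 stroke at Sf1

bond 6 →Sf1  (Sf1 fixes flow; stroke at Sf1)
bond 2 →J3  (J3 needs exactly one e-in)
bond 1 →J2  (J2 flow already set via bond 2)
bond 5 →J2  (J2 flow already set via bond 2)
bond 0 →J1  (GY1: gyrator matches bond 1)
bond 3 →J1  (prefer integral on C1)
bond 4 →I1  (J1 needs exactly one f-in)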